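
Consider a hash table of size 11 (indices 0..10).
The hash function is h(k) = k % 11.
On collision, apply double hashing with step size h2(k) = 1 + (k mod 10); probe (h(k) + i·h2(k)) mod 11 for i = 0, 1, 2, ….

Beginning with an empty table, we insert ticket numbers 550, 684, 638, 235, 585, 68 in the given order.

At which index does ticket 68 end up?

550 hashes to 0; slot 0 is free → place at 0.
684 hashes to 2; slot 2 is free → place at 2.
638 hashes to 0, h2=9; 0 taken → place at 9.
235 hashes to 4; slot 4 is free → place at 4.
585 hashes to 2, h2=6; 2 taken → place at 8.
68 hashes to 2, h2=9; 2,0,9 taken → place at 7.
Table: [550, ., 684, ., 235, ., ., 68, 585, 638, .]

7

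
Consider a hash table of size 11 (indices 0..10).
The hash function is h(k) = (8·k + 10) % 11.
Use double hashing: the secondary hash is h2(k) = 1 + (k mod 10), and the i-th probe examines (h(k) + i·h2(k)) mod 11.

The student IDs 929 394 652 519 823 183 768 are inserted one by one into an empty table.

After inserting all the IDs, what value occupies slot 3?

Insert 929: h=6, slot 6 empty -> index 6.
Insert 394: h=5, slot 5 empty -> index 5.
Insert 652: h=1, slot 1 empty -> index 1.
Insert 519: h=4, slot 4 empty -> index 4.
Insert 823: h=5, h2=4, slot 5 occupied -> index 9.
Insert 183: h=0, slot 0 empty -> index 0.
Insert 768: h=5, h2=9, slot 5 occupied -> index 3.
Table: [183, 652, -, 768, 519, 394, 929, -, -, 823, -]

768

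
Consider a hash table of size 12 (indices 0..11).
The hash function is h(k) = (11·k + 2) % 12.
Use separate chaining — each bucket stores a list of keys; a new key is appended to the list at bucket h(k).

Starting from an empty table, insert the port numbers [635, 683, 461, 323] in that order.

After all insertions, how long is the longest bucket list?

635 → bucket 3
683 → bucket 3 (collision)
461 → bucket 9
323 → bucket 3 (collision)
Final buckets:
0: —
1: —
2: —
3: 635 -> 683 -> 323
4: —
5: —
6: —
7: —
8: —
9: 461
10: —
11: —

3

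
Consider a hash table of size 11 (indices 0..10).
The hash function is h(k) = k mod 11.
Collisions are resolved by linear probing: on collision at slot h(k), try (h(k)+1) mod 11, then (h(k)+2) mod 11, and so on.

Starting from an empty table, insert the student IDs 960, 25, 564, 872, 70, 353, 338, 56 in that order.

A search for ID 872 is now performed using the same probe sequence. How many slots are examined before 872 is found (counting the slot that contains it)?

960 hashes to 3; slot 3 is free -> place at 3.
25 hashes to 3; 3 taken -> place at 4.
564 hashes to 3; 3,4 taken -> place at 5.
872 hashes to 3; 3,4,5 taken -> place at 6.
70 hashes to 4; 4,5,6 taken -> place at 7.
353 hashes to 1; slot 1 is free -> place at 1.
338 hashes to 8; slot 8 is free -> place at 8.
56 hashes to 1; 1 taken -> place at 2.
Table: [-, 353, 56, 960, 25, 564, 872, 70, 338, -, -]
Lookup 872: h=3, probe 3,4,5,6 → found at 6.

4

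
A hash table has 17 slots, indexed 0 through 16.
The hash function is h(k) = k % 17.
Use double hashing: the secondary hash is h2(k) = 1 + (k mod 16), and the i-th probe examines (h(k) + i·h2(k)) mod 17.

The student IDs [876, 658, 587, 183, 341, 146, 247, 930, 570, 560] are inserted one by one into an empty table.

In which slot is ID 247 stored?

0

876: h=9 → slot 9
658: h=12 → slot 12
587: h=9, h2=12, probe 9,4 → slot 4
183: h=13 → slot 13
341: h=1 → slot 1
146: h=10 → slot 10
247: h=9, h2=8, probe 9,0 → slot 0
930: h=12, h2=3, probe 12,15 → slot 15
570: h=9, h2=11, probe 9,3 → slot 3
560: h=16 → slot 16
Table: [247, 341, —, 570, 587, —, —, —, —, 876, 146, —, 658, 183, —, 930, 560]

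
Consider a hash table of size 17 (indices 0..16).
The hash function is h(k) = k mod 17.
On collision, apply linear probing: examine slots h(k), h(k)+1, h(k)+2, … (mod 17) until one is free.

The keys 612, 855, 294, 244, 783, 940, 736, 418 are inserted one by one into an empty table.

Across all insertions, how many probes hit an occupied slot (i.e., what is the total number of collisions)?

9

612: h=0 → slot 0
855: h=5 → slot 5
294: h=5, probe 5,6 → slot 6
244: h=6, probe 6,7 → slot 7
783: h=1 → slot 1
940: h=5, probe 5,6,7,8 → slot 8
736: h=5, probe 5,6,7,8,9 → slot 9
418: h=10 → slot 10
Table: [612, 783, —, —, —, 855, 294, 244, 940, 736, 418, —, —, —, —, —, —]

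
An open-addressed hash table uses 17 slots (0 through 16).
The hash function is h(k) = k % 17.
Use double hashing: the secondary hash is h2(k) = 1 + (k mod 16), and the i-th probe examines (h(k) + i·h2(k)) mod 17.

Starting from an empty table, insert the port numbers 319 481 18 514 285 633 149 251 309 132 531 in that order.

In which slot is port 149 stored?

2

319: h=13 -> slot 13
481: h=5 -> slot 5
18: h=1 -> slot 1
514: h=4 -> slot 4
285: h=13, h2=14, probe 13,10 -> slot 10
633: h=4, h2=10, probe 4,14 -> slot 14
149: h=13, h2=6, probe 13,2 -> slot 2
251: h=13, h2=12, probe 13,8 -> slot 8
309: h=3 -> slot 3
132: h=13, h2=5, probe 13,1,6 -> slot 6
531: h=4, h2=4, probe 4,8,12 -> slot 12
Table: [—, 18, 149, 309, 514, 481, 132, —, 251, —, 285, —, 531, 319, 633, —, —]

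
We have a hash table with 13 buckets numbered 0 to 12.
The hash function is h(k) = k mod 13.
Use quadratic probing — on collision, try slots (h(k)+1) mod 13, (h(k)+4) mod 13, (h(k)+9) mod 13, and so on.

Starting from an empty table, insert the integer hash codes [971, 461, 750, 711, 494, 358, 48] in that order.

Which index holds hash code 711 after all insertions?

971: h=9 => slot 9
461: h=6 => slot 6
750: h=9, probe 9,10 => slot 10
711: h=9, probe 9,10,0 => slot 0
494: h=0, probe 0,1 => slot 1
358: h=7 => slot 7
48: h=9, probe 9,10,0,5 => slot 5
Table: [711, 494, -, -, -, 48, 461, 358, -, 971, 750, -, -]

0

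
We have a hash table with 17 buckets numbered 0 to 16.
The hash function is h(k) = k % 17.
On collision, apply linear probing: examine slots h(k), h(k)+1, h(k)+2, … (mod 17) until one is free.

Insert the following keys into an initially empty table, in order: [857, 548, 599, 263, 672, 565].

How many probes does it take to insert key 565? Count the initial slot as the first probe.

Insert 857: h=7, slot 7 empty -> index 7.
Insert 548: h=4, slot 4 empty -> index 4.
Insert 599: h=4, slot 4 occupied -> index 5.
Insert 263: h=8, slot 8 empty -> index 8.
Insert 672: h=9, slot 9 empty -> index 9.
Insert 565: h=4, slots 4,5 occupied -> index 6.
Table: [_, _, _, _, 548, 599, 565, 857, 263, 672, _, _, _, _, _, _, _]

3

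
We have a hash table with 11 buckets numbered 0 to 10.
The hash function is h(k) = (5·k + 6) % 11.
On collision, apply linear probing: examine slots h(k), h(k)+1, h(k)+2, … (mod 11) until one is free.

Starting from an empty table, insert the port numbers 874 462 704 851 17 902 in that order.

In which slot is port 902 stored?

8

874: h=9 => slot 9
462: h=6 => slot 6
704: h=6, probe 6,7 => slot 7
851: h=4 => slot 4
17: h=3 => slot 3
902: h=6, probe 6,7,8 => slot 8
Table: [_, _, _, 17, 851, _, 462, 704, 902, 874, _]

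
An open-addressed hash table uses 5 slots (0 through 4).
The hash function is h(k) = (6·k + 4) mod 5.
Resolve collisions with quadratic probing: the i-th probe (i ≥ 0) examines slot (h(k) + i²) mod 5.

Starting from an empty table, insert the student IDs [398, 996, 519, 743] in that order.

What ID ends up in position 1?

Insert 398: h=2, slot 2 empty -> index 2.
Insert 996: h=0, slot 0 empty -> index 0.
Insert 519: h=3, slot 3 empty -> index 3.
Insert 743: h=2, slots 2,3 occupied -> index 1.
Table: [996, 743, 398, 519, -]

743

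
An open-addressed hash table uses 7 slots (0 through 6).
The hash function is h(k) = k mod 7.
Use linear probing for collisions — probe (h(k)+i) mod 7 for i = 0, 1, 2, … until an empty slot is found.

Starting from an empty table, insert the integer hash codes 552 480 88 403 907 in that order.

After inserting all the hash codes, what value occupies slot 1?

552 hashes to 6; slot 6 is free => place at 6.
480 hashes to 4; slot 4 is free => place at 4.
88 hashes to 4; 4 taken => place at 5.
403 hashes to 4; 4,5,6 taken => place at 0.
907 hashes to 4; 4,5,6,0 taken => place at 1.
Table: [403, 907, ∅, ∅, 480, 88, 552]

907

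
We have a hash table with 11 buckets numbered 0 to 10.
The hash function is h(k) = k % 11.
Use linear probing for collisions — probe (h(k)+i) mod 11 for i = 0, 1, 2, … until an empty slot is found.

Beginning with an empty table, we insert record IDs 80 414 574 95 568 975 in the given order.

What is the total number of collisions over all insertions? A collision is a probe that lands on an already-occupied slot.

6

Insert 80: h=3, slot 3 empty -> index 3.
Insert 414: h=7, slot 7 empty -> index 7.
Insert 574: h=2, slot 2 empty -> index 2.
Insert 95: h=7, slot 7 occupied -> index 8.
Insert 568: h=7, slots 7,8 occupied -> index 9.
Insert 975: h=7, slots 7,8,9 occupied -> index 10.
Table: [-, -, 574, 80, -, -, -, 414, 95, 568, 975]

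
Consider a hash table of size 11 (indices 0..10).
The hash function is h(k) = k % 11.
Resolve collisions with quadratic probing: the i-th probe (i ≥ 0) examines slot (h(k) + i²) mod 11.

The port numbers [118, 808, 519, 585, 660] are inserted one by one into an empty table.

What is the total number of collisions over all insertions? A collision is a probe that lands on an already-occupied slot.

1

Insert 118: h=8, slot 8 empty -> index 8.
Insert 808: h=5, slot 5 empty -> index 5.
Insert 519: h=2, slot 2 empty -> index 2.
Insert 585: h=2, slot 2 occupied -> index 3.
Insert 660: h=0, slot 0 empty -> index 0.
Table: [660, ., 519, 585, ., 808, ., ., 118, ., .]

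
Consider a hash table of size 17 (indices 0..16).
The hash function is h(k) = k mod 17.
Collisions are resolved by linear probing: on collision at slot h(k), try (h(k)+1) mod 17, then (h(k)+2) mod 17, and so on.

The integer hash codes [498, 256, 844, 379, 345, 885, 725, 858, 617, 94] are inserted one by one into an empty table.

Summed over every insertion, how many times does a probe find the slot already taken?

10

498: h=5 => slot 5
256: h=1 => slot 1
844: h=11 => slot 11
379: h=5, probe 5,6 => slot 6
345: h=5, probe 5,6,7 => slot 7
885: h=1, probe 1,2 => slot 2
725: h=11, probe 11,12 => slot 12
858: h=8 => slot 8
617: h=5, probe 5,6,7,8,9 => slot 9
94: h=9, probe 9,10 => slot 10
Table: [_, 256, 885, _, _, 498, 379, 345, 858, 617, 94, 844, 725, _, _, _, _]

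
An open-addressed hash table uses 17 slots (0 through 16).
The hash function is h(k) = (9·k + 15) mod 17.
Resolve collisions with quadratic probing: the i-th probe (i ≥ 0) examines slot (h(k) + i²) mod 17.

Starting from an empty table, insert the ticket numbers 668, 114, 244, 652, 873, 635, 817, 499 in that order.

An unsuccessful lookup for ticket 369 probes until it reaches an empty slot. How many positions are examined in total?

668: h=9 => slot 9
114: h=4 => slot 4
244: h=1 => slot 1
652: h=1, probe 1,2 => slot 2
873: h=1, probe 1,2,5 => slot 5
635: h=1, probe 1,2,5,10 => slot 10
817: h=7 => slot 7
499: h=1, probe 1,2,5,10,0 => slot 0
Table: [499, 244, 652, _, 114, 873, _, 817, _, 668, 635, _, _, _, _, _, _]
Lookup 369: h=4, probe 4,5,8 → slot 8 empty, not found.

3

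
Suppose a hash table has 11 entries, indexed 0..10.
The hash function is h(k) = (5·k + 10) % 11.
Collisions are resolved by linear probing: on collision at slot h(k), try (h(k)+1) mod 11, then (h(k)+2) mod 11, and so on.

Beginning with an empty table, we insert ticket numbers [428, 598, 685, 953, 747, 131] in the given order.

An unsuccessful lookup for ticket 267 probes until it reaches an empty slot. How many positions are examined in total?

Insert 428: h=5, slot 5 empty -> index 5.
Insert 598: h=8, slot 8 empty -> index 8.
Insert 685: h=3, slot 3 empty -> index 3.
Insert 953: h=1, slot 1 empty -> index 1.
Insert 747: h=5, slot 5 occupied -> index 6.
Insert 131: h=5, slots 5,6 occupied -> index 7.
Table: [-, 953, -, 685, -, 428, 747, 131, 598, -, -]
Lookup 267: h=3, probe 3,4 → slot 4 empty, not found.

2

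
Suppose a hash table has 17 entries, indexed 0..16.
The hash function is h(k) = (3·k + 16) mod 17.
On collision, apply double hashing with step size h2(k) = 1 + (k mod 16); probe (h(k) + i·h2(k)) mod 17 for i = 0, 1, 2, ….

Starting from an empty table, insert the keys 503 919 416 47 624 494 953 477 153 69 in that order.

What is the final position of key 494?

0

503: h=12 => slot 12
919: h=2 => slot 2
416: h=6 => slot 6
47: h=4 => slot 4
624: h=1 => slot 1
494: h=2, h2=15, probe 2,0 => slot 0
953: h=2, h2=10, probe 2,12,5 => slot 5
477: h=2, h2=14, probe 2,16 => slot 16
153: h=16, h2=10, probe 16,9 => slot 9
69: h=2, h2=6, probe 2,8 => slot 8
Table: [494, 624, 919, ∅, 47, 953, 416, ∅, 69, 153, ∅, ∅, 503, ∅, ∅, ∅, 477]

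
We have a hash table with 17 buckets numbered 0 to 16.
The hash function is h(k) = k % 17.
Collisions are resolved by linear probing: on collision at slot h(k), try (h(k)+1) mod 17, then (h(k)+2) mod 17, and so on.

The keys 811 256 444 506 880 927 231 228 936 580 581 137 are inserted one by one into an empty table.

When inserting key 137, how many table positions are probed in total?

6

811 hashes to 12; slot 12 is free → place at 12.
256 hashes to 1; slot 1 is free → place at 1.
444 hashes to 2; slot 2 is free → place at 2.
506 hashes to 13; slot 13 is free → place at 13.
880 hashes to 13; 13 taken → place at 14.
927 hashes to 9; slot 9 is free → place at 9.
231 hashes to 10; slot 10 is free → place at 10.
228 hashes to 7; slot 7 is free → place at 7.
936 hashes to 1; 1,2 taken → place at 3.
580 hashes to 2; 2,3 taken → place at 4.
581 hashes to 3; 3,4 taken → place at 5.
137 hashes to 1; 1,2,3,4,5 taken → place at 6.
Table: [-, 256, 444, 936, 580, 581, 137, 228, -, 927, 231, -, 811, 506, 880, -, -]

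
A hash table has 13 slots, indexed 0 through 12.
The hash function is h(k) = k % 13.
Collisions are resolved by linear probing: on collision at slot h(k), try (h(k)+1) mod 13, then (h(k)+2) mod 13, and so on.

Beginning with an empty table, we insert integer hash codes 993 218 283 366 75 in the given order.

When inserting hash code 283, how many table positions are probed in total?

2

993 hashes to 5; slot 5 is free → place at 5.
218 hashes to 10; slot 10 is free → place at 10.
283 hashes to 10; 10 taken → place at 11.
366 hashes to 2; slot 2 is free → place at 2.
75 hashes to 10; 10,11 taken → place at 12.
Table: [., ., 366, ., ., 993, ., ., ., ., 218, 283, 75]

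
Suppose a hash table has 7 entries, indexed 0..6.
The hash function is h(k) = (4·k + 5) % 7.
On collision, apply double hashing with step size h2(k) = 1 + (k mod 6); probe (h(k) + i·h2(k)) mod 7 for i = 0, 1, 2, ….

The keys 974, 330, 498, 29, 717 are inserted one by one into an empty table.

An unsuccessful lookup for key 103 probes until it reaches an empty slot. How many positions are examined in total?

2

974 hashes to 2; slot 2 is free → place at 2.
330 hashes to 2, h2=1; 2 taken → place at 3.
498 hashes to 2, h2=1; 2,3 taken → place at 4.
29 hashes to 2, h2=6; 2 taken → place at 1.
717 hashes to 3, h2=4; 3 taken → place at 0.
Table: [717, 29, 974, 330, 498, -, -]
Lookup 103: h=4, h2=2, probe 4,6 → slot 6 empty, not found.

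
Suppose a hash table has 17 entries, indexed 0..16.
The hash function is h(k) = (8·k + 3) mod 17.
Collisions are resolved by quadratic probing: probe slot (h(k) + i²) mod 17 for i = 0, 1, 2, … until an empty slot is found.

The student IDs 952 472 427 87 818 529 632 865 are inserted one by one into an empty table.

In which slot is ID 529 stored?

1

952 hashes to 3; slot 3 is free → place at 3.
472 hashes to 5; slot 5 is free → place at 5.
427 hashes to 2; slot 2 is free → place at 2.
87 hashes to 2; 2,3 taken → place at 6.
818 hashes to 2; 2,3,6 taken → place at 11.
529 hashes to 2; 2,3,6,11 taken → place at 1.
632 hashes to 10; slot 10 is free → place at 10.
865 hashes to 4; slot 4 is free → place at 4.
Table: [—, 529, 427, 952, 865, 472, 87, —, —, —, 632, 818, —, —, —, —, —]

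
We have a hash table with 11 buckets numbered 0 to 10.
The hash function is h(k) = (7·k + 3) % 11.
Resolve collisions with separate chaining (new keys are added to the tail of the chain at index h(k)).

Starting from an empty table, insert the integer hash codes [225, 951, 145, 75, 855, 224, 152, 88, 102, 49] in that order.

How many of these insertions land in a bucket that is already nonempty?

225 → bucket 5
951 → bucket 5 (collision)
145 → bucket 6
75 → bucket 0
855 → bucket 4
224 → bucket 9
152 → bucket 0 (collision)
88 → bucket 3
102 → bucket 2
49 → bucket 5 (collision)
Final buckets:
0: 75 -> 152
1: ∅
2: 102
3: 88
4: 855
5: 225 -> 951 -> 49
6: 145
7: ∅
8: ∅
9: 224
10: ∅

3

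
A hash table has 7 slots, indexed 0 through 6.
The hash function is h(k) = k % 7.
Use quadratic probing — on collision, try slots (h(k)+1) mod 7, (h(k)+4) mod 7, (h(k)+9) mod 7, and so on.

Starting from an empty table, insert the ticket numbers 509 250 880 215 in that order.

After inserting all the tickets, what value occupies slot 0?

Insert 509: h=5, slot 5 empty => index 5.
Insert 250: h=5, slot 5 occupied => index 6.
Insert 880: h=5, slots 5,6 occupied => index 2.
Insert 215: h=5, slots 5,6,2 occupied => index 0.
Table: [215, -, 880, -, -, 509, 250]

215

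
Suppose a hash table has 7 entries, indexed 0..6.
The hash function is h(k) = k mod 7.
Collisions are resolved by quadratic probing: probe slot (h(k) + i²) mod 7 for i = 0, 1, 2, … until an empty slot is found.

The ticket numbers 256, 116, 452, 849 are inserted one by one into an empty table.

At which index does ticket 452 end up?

1

256 hashes to 4; slot 4 is free -> place at 4.
116 hashes to 4; 4 taken -> place at 5.
452 hashes to 4; 4,5 taken -> place at 1.
849 hashes to 2; slot 2 is free -> place at 2.
Table: [., 452, 849, ., 256, 116, .]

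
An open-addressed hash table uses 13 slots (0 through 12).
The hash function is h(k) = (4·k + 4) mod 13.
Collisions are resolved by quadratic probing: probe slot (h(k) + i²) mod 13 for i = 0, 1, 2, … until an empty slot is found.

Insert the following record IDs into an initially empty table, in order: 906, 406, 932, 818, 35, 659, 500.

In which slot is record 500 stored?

6

906: h=1 → slot 1
406: h=3 → slot 3
932: h=1, probe 1,2 → slot 2
818: h=0 → slot 0
35: h=1, probe 1,2,5 → slot 5
659: h=1, probe 1,2,5,10 → slot 10
500: h=2, probe 2,3,6 → slot 6
Table: [818, 906, 932, 406, ., 35, 500, ., ., ., 659, ., .]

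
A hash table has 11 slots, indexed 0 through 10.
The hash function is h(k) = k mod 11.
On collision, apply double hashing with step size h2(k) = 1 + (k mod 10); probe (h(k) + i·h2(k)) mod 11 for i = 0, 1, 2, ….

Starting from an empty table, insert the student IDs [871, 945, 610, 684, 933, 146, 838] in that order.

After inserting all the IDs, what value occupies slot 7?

684

Insert 871: h=2, slot 2 empty -> index 2.
Insert 945: h=10, slot 10 empty -> index 10.
Insert 610: h=5, slot 5 empty -> index 5.
Insert 684: h=2, h2=5, slot 2 occupied -> index 7.
Insert 933: h=9, slot 9 empty -> index 9.
Insert 146: h=3, slot 3 empty -> index 3.
Insert 838: h=2, h2=9, slot 2 occupied -> index 0.
Table: [838, -, 871, 146, -, 610, -, 684, -, 933, 945]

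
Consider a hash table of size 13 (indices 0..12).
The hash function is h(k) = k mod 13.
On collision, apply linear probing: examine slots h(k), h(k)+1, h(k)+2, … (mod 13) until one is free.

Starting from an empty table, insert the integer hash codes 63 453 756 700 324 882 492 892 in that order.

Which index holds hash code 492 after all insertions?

4

Insert 63: h=11, slot 11 empty -> index 11.
Insert 453: h=11, slot 11 occupied -> index 12.
Insert 756: h=2, slot 2 empty -> index 2.
Insert 700: h=11, slots 11,12 occupied -> index 0.
Insert 324: h=12, slots 12,0 occupied -> index 1.
Insert 882: h=11, slots 11,12,0,1,2 occupied -> index 3.
Insert 492: h=11, slots 11,12,0,1,2,3 occupied -> index 4.
Insert 892: h=8, slot 8 empty -> index 8.
Table: [700, 324, 756, 882, 492, -, -, -, 892, -, -, 63, 453]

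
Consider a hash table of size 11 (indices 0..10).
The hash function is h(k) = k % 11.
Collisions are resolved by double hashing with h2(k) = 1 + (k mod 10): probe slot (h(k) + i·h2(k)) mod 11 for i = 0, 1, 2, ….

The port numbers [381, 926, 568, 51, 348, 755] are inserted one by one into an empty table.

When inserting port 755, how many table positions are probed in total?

3

Insert 381: h=7, slot 7 empty -> index 7.
Insert 926: h=2, slot 2 empty -> index 2.
Insert 568: h=7, h2=9, slot 7 occupied -> index 5.
Insert 51: h=7, h2=2, slot 7 occupied -> index 9.
Insert 348: h=7, h2=9, slots 7,5 occupied -> index 3.
Insert 755: h=7, h2=6, slots 7,2 occupied -> index 8.
Table: [_, _, 926, 348, _, 568, _, 381, 755, 51, _]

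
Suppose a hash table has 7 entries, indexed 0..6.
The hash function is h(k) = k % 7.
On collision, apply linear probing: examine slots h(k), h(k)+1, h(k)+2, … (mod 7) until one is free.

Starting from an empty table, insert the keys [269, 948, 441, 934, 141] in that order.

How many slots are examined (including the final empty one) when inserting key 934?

269: h=3 -> slot 3
948: h=3, probe 3,4 -> slot 4
441: h=0 -> slot 0
934: h=3, probe 3,4,5 -> slot 5
141: h=1 -> slot 1
Table: [441, 141, -, 269, 948, 934, -]

3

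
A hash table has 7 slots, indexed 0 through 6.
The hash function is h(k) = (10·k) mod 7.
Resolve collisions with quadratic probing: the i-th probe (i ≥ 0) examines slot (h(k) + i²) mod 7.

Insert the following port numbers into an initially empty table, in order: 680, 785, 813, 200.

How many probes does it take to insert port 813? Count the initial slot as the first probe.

3

Insert 680: h=3, slot 3 empty -> index 3.
Insert 785: h=3, slot 3 occupied -> index 4.
Insert 813: h=3, slots 3,4 occupied -> index 0.
Insert 200: h=5, slot 5 empty -> index 5.
Table: [813, _, _, 680, 785, 200, _]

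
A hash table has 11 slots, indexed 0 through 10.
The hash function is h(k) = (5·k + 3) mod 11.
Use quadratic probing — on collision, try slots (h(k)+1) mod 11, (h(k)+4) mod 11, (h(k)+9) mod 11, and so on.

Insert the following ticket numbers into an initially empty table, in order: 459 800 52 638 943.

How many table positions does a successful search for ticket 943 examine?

4

Insert 459: h=10, slot 10 empty → index 10.
Insert 800: h=10, slot 10 occupied → index 0.
Insert 52: h=10, slots 10,0 occupied → index 3.
Insert 638: h=3, slot 3 occupied → index 4.
Insert 943: h=10, slots 10,0,3 occupied → index 8.
Table: [800, —, —, 52, 638, —, —, —, 943, —, 459]
Lookup 943: h=10, probe 10,0,3,8 → found at 8.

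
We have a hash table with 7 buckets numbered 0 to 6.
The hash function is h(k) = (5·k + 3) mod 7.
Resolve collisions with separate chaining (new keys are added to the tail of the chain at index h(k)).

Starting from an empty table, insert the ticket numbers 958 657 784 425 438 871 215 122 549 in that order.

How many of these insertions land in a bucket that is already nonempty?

Insert 958: h=5, bucket 5 empty -> new chain.
Insert 657: h=5, bucket 5 nonempty -> append to chain.
Insert 784: h=3, bucket 3 empty -> new chain.
Insert 425: h=0, bucket 0 empty -> new chain.
Insert 438: h=2, bucket 2 empty -> new chain.
Insert 871: h=4, bucket 4 empty -> new chain.
Insert 215: h=0, bucket 0 nonempty -> append to chain.
Insert 122: h=4, bucket 4 nonempty -> append to chain.
Insert 549: h=4, bucket 4 nonempty -> append to chain.
Final buckets:
0: 425 -> 215
1: ∅
2: 438
3: 784
4: 871 -> 122 -> 549
5: 958 -> 657
6: ∅

4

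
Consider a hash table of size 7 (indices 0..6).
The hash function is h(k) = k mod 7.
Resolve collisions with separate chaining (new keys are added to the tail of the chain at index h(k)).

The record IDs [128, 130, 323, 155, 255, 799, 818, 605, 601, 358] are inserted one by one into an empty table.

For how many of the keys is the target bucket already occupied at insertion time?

Insert 128: h=2, bucket 2 empty -> new chain.
Insert 130: h=4, bucket 4 empty -> new chain.
Insert 323: h=1, bucket 1 empty -> new chain.
Insert 155: h=1, bucket 1 nonempty -> append to chain.
Insert 255: h=3, bucket 3 empty -> new chain.
Insert 799: h=1, bucket 1 nonempty -> append to chain.
Insert 818: h=6, bucket 6 empty -> new chain.
Insert 605: h=3, bucket 3 nonempty -> append to chain.
Insert 601: h=6, bucket 6 nonempty -> append to chain.
Insert 358: h=1, bucket 1 nonempty -> append to chain.
Final buckets:
0: ∅
1: 323 -> 155 -> 799 -> 358
2: 128
3: 255 -> 605
4: 130
5: ∅
6: 818 -> 601

5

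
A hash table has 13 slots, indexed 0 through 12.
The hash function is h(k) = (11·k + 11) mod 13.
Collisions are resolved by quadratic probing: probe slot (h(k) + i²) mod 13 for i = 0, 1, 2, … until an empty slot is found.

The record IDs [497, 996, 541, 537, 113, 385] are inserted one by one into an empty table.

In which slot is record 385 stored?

12

497 hashes to 5; slot 5 is free => place at 5.
996 hashes to 8; slot 8 is free => place at 8.
541 hashes to 8; 8 taken => place at 9.
537 hashes to 3; slot 3 is free => place at 3.
113 hashes to 6; slot 6 is free => place at 6.
385 hashes to 8; 8,9 taken => place at 12.
Table: [_, _, _, 537, _, 497, 113, _, 996, 541, _, _, 385]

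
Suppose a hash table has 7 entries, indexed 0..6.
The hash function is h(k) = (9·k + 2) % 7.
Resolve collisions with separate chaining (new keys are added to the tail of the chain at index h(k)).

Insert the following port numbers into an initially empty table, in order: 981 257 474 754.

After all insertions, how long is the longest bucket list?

Insert 981: h=4, bucket 4 empty → new chain.
Insert 257: h=5, bucket 5 empty → new chain.
Insert 474: h=5, bucket 5 nonempty → append to chain.
Insert 754: h=5, bucket 5 nonempty → append to chain.
Final buckets:
0: -
1: -
2: -
3: -
4: 981
5: 257 -> 474 -> 754
6: -

3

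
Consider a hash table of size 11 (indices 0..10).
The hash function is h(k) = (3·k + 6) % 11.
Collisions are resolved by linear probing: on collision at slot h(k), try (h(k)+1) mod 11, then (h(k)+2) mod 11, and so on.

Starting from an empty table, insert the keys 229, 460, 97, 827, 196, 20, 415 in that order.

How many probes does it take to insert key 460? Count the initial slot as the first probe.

229 hashes to 0; slot 0 is free => place at 0.
460 hashes to 0; 0 taken => place at 1.
97 hashes to 0; 0,1 taken => place at 2.
827 hashes to 1; 1,2 taken => place at 3.
196 hashes to 0; 0,1,2,3 taken => place at 4.
20 hashes to 0; 0,1,2,3,4 taken => place at 5.
415 hashes to 8; slot 8 is free => place at 8.
Table: [229, 460, 97, 827, 196, 20, ., ., 415, ., .]

2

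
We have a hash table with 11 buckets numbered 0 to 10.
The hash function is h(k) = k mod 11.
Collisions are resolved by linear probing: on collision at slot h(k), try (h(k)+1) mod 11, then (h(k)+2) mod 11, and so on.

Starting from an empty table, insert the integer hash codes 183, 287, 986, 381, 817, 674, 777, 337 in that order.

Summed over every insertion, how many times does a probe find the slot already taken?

11

183: h=7 -> slot 7
287: h=1 -> slot 1
986: h=7, probe 7,8 -> slot 8
381: h=7, probe 7,8,9 -> slot 9
817: h=3 -> slot 3
674: h=3, probe 3,4 -> slot 4
777: h=7, probe 7,8,9,10 -> slot 10
337: h=7, probe 7,8,9,10,0 -> slot 0
Table: [337, 287, ., 817, 674, ., ., 183, 986, 381, 777]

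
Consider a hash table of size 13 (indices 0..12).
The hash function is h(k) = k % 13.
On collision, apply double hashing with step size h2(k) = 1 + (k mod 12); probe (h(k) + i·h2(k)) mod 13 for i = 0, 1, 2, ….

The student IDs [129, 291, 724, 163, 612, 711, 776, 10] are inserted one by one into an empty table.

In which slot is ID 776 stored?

Insert 129: h=12, slot 12 empty => index 12.
Insert 291: h=5, slot 5 empty => index 5.
Insert 724: h=9, slot 9 empty => index 9.
Insert 163: h=7, slot 7 empty => index 7.
Insert 612: h=1, slot 1 empty => index 1.
Insert 711: h=9, h2=4, slot 9 occupied => index 0.
Insert 776: h=9, h2=9, slots 9,5,1 occupied => index 10.
Insert 10: h=10, h2=11, slot 10 occupied => index 8.
Table: [711, 612, ∅, ∅, ∅, 291, ∅, 163, 10, 724, 776, ∅, 129]

10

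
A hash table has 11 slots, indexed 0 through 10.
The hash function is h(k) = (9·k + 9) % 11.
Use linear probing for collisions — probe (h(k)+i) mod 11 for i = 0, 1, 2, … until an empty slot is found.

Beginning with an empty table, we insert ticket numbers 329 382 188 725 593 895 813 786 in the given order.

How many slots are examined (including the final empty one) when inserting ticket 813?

Insert 329: h=0, slot 0 empty → index 0.
Insert 382: h=4, slot 4 empty → index 4.
Insert 188: h=7, slot 7 empty → index 7.
Insert 725: h=0, slot 0 occupied → index 1.
Insert 593: h=0, slots 0,1 occupied → index 2.
Insert 895: h=1, slots 1,2 occupied → index 3.
Insert 813: h=0, slots 0,1,2,3,4 occupied → index 5.
Insert 786: h=10, slot 10 empty → index 10.
Table: [329, 725, 593, 895, 382, 813, ., 188, ., ., 786]

6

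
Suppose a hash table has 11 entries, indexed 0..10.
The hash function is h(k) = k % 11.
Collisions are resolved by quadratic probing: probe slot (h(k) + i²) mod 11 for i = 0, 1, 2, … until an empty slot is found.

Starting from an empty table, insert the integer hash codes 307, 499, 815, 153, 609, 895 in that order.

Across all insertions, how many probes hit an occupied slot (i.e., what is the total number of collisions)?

4

307: h=10 -> slot 10
499: h=4 -> slot 4
815: h=1 -> slot 1
153: h=10, probe 10,0 -> slot 0
609: h=4, probe 4,5 -> slot 5
895: h=4, probe 4,5,8 -> slot 8
Table: [153, 815, ., ., 499, 609, ., ., 895, ., 307]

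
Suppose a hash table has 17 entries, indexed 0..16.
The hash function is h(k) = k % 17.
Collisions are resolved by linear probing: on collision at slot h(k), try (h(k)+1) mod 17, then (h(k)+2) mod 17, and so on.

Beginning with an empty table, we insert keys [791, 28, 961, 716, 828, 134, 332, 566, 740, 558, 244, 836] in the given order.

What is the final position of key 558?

16

791 hashes to 9; slot 9 is free -> place at 9.
28 hashes to 11; slot 11 is free -> place at 11.
961 hashes to 9; 9 taken -> place at 10.
716 hashes to 2; slot 2 is free -> place at 2.
828 hashes to 12; slot 12 is free -> place at 12.
134 hashes to 15; slot 15 is free -> place at 15.
332 hashes to 9; 9,10,11,12 taken -> place at 13.
566 hashes to 5; slot 5 is free -> place at 5.
740 hashes to 9; 9,10,11,12,13 taken -> place at 14.
558 hashes to 14; 14,15 taken -> place at 16.
244 hashes to 6; slot 6 is free -> place at 6.
836 hashes to 3; slot 3 is free -> place at 3.
Table: [∅, ∅, 716, 836, ∅, 566, 244, ∅, ∅, 791, 961, 28, 828, 332, 740, 134, 558]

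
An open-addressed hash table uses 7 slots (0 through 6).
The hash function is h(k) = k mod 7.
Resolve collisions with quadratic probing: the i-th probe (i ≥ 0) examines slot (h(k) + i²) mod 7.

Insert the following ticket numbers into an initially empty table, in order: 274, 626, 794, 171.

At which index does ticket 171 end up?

0

Insert 274: h=1, slot 1 empty → index 1.
Insert 626: h=3, slot 3 empty → index 3.
Insert 794: h=3, slot 3 occupied → index 4.
Insert 171: h=3, slots 3,4 occupied → index 0.
Table: [171, 274, ., 626, 794, ., .]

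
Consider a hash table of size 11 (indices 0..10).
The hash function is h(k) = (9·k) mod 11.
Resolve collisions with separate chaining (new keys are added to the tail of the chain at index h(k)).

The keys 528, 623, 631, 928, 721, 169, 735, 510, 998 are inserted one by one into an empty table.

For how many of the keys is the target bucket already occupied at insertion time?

3

Insert 528: h=0, bucket 0 empty → new chain.
Insert 623: h=8, bucket 8 empty → new chain.
Insert 631: h=3, bucket 3 empty → new chain.
Insert 928: h=3, bucket 3 nonempty → append to chain.
Insert 721: h=10, bucket 10 empty → new chain.
Insert 169: h=3, bucket 3 nonempty → append to chain.
Insert 735: h=4, bucket 4 empty → new chain.
Insert 510: h=3, bucket 3 nonempty → append to chain.
Insert 998: h=6, bucket 6 empty → new chain.
Final buckets:
0: 528
1: -
2: -
3: 631 -> 928 -> 169 -> 510
4: 735
5: -
6: 998
7: -
8: 623
9: -
10: 721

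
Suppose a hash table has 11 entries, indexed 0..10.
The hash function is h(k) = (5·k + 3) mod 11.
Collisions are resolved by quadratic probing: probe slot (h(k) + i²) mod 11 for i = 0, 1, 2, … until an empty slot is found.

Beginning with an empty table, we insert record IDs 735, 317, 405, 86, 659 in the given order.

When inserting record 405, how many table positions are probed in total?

735 hashes to 4; slot 4 is free → place at 4.
317 hashes to 4; 4 taken → place at 5.
405 hashes to 4; 4,5 taken → place at 8.
86 hashes to 4; 4,5,8 taken → place at 2.
659 hashes to 9; slot 9 is free → place at 9.
Table: [-, -, 86, -, 735, 317, -, -, 405, 659, -]

3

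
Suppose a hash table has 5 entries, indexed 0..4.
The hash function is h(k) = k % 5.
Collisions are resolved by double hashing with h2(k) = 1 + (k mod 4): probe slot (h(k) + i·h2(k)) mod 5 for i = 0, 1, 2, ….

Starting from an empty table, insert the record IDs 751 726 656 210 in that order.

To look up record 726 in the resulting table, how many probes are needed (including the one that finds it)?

751: h=1 -> slot 1
726: h=1, h2=3, probe 1,4 -> slot 4
656: h=1, h2=1, probe 1,2 -> slot 2
210: h=0 -> slot 0
Table: [210, 751, 656, —, 726]
Lookup 726: h=1, h2=3, probe 1,4 → found at 4.

2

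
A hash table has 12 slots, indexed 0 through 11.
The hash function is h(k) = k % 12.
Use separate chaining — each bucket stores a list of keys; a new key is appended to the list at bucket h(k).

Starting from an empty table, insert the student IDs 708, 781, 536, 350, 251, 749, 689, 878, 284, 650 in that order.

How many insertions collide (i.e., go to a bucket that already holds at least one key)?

Insert 708: h=0, bucket 0 empty → new chain.
Insert 781: h=1, bucket 1 empty → new chain.
Insert 536: h=8, bucket 8 empty → new chain.
Insert 350: h=2, bucket 2 empty → new chain.
Insert 251: h=11, bucket 11 empty → new chain.
Insert 749: h=5, bucket 5 empty → new chain.
Insert 689: h=5, bucket 5 nonempty → append to chain.
Insert 878: h=2, bucket 2 nonempty → append to chain.
Insert 284: h=8, bucket 8 nonempty → append to chain.
Insert 650: h=2, bucket 2 nonempty → append to chain.
Final buckets:
0: 708
1: 781
2: 350 -> 878 -> 650
3: _
4: _
5: 749 -> 689
6: _
7: _
8: 536 -> 284
9: _
10: _
11: 251

4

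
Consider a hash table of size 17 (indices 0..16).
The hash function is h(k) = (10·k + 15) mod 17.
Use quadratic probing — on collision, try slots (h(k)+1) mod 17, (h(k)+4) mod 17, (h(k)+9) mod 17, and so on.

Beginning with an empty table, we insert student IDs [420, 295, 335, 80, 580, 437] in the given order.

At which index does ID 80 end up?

420 hashes to 16; slot 16 is free -> place at 16.
295 hashes to 7; slot 7 is free -> place at 7.
335 hashes to 16; 16 taken -> place at 0.
80 hashes to 16; 16,0 taken -> place at 3.
580 hashes to 1; slot 1 is free -> place at 1.
437 hashes to 16; 16,0,3 taken -> place at 8.
Table: [335, 580, ., 80, ., ., ., 295, 437, ., ., ., ., ., ., ., 420]

3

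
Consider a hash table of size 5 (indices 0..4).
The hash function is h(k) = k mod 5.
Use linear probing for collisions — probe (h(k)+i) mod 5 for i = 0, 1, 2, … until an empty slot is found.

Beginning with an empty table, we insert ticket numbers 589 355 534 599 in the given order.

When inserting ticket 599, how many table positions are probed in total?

4

589 hashes to 4; slot 4 is free -> place at 4.
355 hashes to 0; slot 0 is free -> place at 0.
534 hashes to 4; 4,0 taken -> place at 1.
599 hashes to 4; 4,0,1 taken -> place at 2.
Table: [355, 534, 599, -, 589]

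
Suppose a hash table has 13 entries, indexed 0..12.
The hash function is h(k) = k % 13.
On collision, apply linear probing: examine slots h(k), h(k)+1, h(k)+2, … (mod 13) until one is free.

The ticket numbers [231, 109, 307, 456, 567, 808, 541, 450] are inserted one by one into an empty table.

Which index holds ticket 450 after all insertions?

Insert 231: h=10, slot 10 empty → index 10.
Insert 109: h=5, slot 5 empty → index 5.
Insert 307: h=8, slot 8 empty → index 8.
Insert 456: h=1, slot 1 empty → index 1.
Insert 567: h=8, slot 8 occupied → index 9.
Insert 808: h=2, slot 2 empty → index 2.
Insert 541: h=8, slots 8,9,10 occupied → index 11.
Insert 450: h=8, slots 8,9,10,11 occupied → index 12.
Table: [_, 456, 808, _, _, 109, _, _, 307, 567, 231, 541, 450]

12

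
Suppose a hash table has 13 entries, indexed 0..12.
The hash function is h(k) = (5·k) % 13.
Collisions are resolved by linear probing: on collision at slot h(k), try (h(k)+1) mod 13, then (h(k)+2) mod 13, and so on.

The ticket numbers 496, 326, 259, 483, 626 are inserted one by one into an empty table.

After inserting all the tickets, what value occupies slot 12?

626

496 hashes to 10; slot 10 is free → place at 10.
326 hashes to 5; slot 5 is free → place at 5.
259 hashes to 8; slot 8 is free → place at 8.
483 hashes to 10; 10 taken → place at 11.
626 hashes to 10; 10,11 taken → place at 12.
Table: [∅, ∅, ∅, ∅, ∅, 326, ∅, ∅, 259, ∅, 496, 483, 626]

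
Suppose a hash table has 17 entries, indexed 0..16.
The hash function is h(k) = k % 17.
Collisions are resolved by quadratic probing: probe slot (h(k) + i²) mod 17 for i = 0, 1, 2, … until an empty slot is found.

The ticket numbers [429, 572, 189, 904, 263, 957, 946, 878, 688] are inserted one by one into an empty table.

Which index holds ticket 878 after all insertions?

15

429 hashes to 4; slot 4 is free => place at 4.
572 hashes to 11; slot 11 is free => place at 11.
189 hashes to 2; slot 2 is free => place at 2.
904 hashes to 3; slot 3 is free => place at 3.
263 hashes to 8; slot 8 is free => place at 8.
957 hashes to 5; slot 5 is free => place at 5.
946 hashes to 11; 11 taken => place at 12.
878 hashes to 11; 11,12 taken => place at 15.
688 hashes to 8; 8 taken => place at 9.
Table: [-, -, 189, 904, 429, 957, -, -, 263, 688, -, 572, 946, -, -, 878, -]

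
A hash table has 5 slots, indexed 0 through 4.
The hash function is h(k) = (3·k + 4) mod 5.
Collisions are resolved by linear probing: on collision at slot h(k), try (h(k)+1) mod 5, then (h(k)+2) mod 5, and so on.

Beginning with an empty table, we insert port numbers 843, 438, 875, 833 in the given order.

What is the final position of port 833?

843: h=3 => slot 3
438: h=3, probe 3,4 => slot 4
875: h=4, probe 4,0 => slot 0
833: h=3, probe 3,4,0,1 => slot 1
Table: [875, 833, ∅, 843, 438]

1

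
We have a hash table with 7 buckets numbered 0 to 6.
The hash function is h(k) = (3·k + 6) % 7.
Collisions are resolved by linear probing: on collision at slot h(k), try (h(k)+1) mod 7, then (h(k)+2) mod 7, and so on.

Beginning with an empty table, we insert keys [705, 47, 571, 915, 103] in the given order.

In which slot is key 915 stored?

2

Insert 705: h=0, slot 0 empty → index 0.
Insert 47: h=0, slot 0 occupied → index 1.
Insert 571: h=4, slot 4 empty → index 4.
Insert 915: h=0, slots 0,1 occupied → index 2.
Insert 103: h=0, slots 0,1,2 occupied → index 3.
Table: [705, 47, 915, 103, 571, -, -]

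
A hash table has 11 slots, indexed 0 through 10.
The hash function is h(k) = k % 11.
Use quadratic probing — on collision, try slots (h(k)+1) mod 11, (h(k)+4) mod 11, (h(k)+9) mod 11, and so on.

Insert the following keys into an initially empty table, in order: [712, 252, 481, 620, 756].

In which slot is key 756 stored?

1

712: h=8 => slot 8
252: h=10 => slot 10
481: h=8, probe 8,9 => slot 9
620: h=4 => slot 4
756: h=8, probe 8,9,1 => slot 1
Table: [∅, 756, ∅, ∅, 620, ∅, ∅, ∅, 712, 481, 252]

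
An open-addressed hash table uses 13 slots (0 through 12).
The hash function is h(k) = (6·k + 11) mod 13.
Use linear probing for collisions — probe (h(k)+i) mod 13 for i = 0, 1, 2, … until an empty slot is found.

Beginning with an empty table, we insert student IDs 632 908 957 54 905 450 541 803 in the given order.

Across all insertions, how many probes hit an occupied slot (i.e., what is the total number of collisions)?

Insert 632: h=7, slot 7 empty → index 7.
Insert 908: h=12, slot 12 empty → index 12.
Insert 957: h=7, slot 7 occupied → index 8.
Insert 54: h=10, slot 10 empty → index 10.
Insert 905: h=7, slots 7,8 occupied → index 9.
Insert 450: h=7, slots 7,8,9,10 occupied → index 11.
Insert 541: h=7, slots 7,8,9,10,11,12 occupied → index 0.
Insert 803: h=6, slot 6 empty → index 6.
Table: [541, _, _, _, _, _, 803, 632, 957, 905, 54, 450, 908]

13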